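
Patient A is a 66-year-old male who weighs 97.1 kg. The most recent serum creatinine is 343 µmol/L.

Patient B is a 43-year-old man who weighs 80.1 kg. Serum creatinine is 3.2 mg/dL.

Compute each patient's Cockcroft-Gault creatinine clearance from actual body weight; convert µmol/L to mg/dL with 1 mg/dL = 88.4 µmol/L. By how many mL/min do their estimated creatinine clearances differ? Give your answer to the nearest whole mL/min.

Patient A: SCr = 343 / 88.4 = 3.88 mg/dL
Patient A: CrCl = (140 − 66) × 97.1 / (72 × 3.88) = 7185.4 / 279.36 ≈ 25.7 mL/min
Patient B: CrCl = (140 − 43) × 80.1 / (72 × 3.2) = 7769.7 / 230.40 ≈ 33.7 mL/min
|25.7 − 33.7| = 8.0 mL/min

8 mL/min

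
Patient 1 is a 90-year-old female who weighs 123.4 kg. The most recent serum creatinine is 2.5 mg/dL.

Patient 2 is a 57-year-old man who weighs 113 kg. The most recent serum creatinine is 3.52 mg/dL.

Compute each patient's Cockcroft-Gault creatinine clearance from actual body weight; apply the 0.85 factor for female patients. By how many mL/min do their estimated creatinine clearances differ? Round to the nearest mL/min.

8 mL/min

Patient 1: CrCl = (140 − 90) × 123.4 / (72 × 2.5) × 0.85 = 6170.0 / 180.00 × 0.85 ≈ 29.1 mL/min
Patient 2: CrCl = (140 − 57) × 113 / (72 × 3.52) = 9379.0 / 253.44 ≈ 37.0 mL/min
|29.1 − 37.0| = 7.9 mL/min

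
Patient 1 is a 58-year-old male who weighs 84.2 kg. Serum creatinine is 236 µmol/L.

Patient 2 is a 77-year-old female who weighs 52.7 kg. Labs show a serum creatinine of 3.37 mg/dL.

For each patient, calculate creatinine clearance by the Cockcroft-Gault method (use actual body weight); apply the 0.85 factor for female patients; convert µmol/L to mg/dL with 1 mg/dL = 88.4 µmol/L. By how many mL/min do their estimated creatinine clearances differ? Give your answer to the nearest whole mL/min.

24 mL/min

Patient 1: SCr = 236 / 88.4 = 2.67 mg/dL
Patient 1: CrCl = (140 − 58) × 84.2 / (72 × 2.67) = 6904.4 / 192.24 ≈ 35.9 mL/min
Patient 2: CrCl = (140 − 77) × 52.7 / (72 × 3.37) × 0.85 = 3320.1 / 242.64 × 0.85 ≈ 11.6 mL/min
|35.9 − 11.6| = 24.3 mL/min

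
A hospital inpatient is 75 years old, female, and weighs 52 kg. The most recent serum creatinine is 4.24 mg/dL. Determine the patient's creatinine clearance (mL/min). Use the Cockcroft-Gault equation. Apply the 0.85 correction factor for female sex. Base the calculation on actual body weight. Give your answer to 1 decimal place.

9.4 mL/min

CrCl = (140 − 75) × 52 / (72 × 4.24) × 0.85 = 3380.0 / 305.28 × 0.85 ≈ 9.4 mL/min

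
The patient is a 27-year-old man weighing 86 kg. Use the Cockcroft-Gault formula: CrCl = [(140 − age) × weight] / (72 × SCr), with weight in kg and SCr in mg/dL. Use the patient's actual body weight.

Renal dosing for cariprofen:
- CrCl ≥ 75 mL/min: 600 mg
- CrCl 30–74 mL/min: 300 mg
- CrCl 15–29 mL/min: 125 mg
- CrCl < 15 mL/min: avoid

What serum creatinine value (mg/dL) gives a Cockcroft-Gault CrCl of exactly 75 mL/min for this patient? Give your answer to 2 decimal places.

1.80 mg/dL

Standard dose requires CrCl ≥ 75 mL/min.
Set (140 − 27) × 86 / (72 × SCr) = 75
SCr = (140 − 27) × 86 / (72 × 75) = 1.800 mg/dL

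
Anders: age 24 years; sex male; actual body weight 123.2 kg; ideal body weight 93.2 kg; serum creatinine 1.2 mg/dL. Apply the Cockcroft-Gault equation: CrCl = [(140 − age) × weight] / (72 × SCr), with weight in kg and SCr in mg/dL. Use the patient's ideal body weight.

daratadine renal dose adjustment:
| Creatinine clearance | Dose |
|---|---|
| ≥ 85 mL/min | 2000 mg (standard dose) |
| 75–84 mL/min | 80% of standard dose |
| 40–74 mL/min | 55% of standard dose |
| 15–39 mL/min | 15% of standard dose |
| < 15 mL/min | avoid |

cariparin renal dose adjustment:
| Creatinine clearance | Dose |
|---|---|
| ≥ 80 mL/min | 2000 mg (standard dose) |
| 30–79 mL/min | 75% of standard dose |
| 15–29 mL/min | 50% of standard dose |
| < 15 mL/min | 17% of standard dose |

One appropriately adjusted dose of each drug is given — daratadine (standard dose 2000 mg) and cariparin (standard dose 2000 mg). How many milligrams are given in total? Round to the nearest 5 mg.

4000 mg

CrCl = (140 − 24) × 93.2 / (72 × 1.2) = 10811.2 / 86.40 ≈ 125.1 mL/min
CrCl ≈ 125 mL/min.
daratadine: ≥ 85 mL/min → 100% of 2000 mg = 2000 mg.
cariparin: ≥ 80 mL/min → 100% of 2000 mg = 2000 mg.
Total = 2000 + 2000 = 4000 mg.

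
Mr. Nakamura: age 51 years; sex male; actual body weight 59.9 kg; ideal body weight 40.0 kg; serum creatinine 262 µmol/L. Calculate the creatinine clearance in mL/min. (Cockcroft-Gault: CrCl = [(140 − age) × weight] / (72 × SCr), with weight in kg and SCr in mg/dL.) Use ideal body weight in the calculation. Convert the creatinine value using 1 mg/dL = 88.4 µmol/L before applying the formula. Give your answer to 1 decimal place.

16.7 mL/min

SCr = 262 / 88.4 = 2.964 mg/dL
CrCl = (140 − 51) × 40 / (72 × 2.964) = 3560.0 / 213.41 ≈ 16.7 mL/min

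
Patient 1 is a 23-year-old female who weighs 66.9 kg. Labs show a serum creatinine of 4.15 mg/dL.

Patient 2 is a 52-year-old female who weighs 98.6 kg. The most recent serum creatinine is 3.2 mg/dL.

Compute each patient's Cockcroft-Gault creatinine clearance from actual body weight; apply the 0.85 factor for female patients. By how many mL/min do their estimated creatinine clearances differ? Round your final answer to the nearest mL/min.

10 mL/min

Patient 1: CrCl = (140 − 23) × 66.9 / (72 × 4.15) × 0.85 = 7827.3 / 298.80 × 0.85 ≈ 22.3 mL/min
Patient 2: CrCl = (140 − 52) × 98.6 / (72 × 3.2) × 0.85 = 8676.8 / 230.40 × 0.85 ≈ 32.0 mL/min
|22.3 − 32.0| = 9.7 mL/min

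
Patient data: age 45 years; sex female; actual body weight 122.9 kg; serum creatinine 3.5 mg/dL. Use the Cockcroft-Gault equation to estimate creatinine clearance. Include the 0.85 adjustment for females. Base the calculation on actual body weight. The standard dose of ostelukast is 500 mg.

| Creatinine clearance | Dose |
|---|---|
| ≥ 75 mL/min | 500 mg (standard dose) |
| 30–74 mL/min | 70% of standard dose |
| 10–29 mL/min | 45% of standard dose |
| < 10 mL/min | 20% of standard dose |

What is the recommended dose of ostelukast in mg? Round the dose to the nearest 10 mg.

CrCl = (140 − 45) × 122.9 / (72 × 3.5) × 0.85 = 11675.5 / 252.00 × 0.85 ≈ 39.4 mL/min
CrCl ≈ 39 mL/min → bracket 30–74 mL/min.
70% of 500 mg = 350 mg

350 mg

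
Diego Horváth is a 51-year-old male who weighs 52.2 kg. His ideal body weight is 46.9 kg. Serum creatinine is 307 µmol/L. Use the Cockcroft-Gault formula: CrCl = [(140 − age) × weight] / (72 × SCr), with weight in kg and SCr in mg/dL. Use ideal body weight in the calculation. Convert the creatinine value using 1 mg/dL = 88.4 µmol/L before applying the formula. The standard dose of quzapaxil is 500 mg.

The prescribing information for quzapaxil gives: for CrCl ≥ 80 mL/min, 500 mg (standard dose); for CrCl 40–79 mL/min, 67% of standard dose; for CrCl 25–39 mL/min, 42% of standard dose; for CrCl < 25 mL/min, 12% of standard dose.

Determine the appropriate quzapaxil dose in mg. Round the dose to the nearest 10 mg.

60 mg

SCr = 307 / 88.4 = 3.473 mg/dL
CrCl = (140 − 51) × 46.9 / (72 × 3.473) = 4174.1 / 250.06 ≈ 16.7 mL/min
CrCl ≈ 17 mL/min → bracket < 25 mL/min.
12% of 500 mg = 60 mg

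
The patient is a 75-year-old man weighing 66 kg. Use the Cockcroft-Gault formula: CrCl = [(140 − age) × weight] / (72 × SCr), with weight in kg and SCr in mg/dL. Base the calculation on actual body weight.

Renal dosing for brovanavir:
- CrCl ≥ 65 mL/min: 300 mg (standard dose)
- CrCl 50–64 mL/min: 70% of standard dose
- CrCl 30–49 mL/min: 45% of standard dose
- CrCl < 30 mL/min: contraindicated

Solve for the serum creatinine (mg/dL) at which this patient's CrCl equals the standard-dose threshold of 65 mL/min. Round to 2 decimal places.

Standard dose requires CrCl ≥ 65 mL/min.
Set (140 − 75) × 66 / (72 × SCr) = 65
SCr = (140 − 75) × 66 / (72 × 65) = 0.917 mg/dL

0.92 mg/dL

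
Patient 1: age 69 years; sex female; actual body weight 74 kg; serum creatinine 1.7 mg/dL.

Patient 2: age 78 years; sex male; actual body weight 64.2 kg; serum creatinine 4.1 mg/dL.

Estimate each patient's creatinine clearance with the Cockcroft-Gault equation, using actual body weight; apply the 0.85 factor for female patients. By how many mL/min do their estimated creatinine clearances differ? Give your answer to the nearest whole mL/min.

Patient 1: CrCl = (140 − 69) × 74 / (72 × 1.7) × 0.85 = 5254.0 / 122.40 × 0.85 ≈ 36.5 mL/min
Patient 2: CrCl = (140 − 78) × 64.2 / (72 × 4.1) = 3980.4 / 295.20 ≈ 13.5 mL/min
|36.5 − 13.5| = 23.0 mL/min

23 mL/min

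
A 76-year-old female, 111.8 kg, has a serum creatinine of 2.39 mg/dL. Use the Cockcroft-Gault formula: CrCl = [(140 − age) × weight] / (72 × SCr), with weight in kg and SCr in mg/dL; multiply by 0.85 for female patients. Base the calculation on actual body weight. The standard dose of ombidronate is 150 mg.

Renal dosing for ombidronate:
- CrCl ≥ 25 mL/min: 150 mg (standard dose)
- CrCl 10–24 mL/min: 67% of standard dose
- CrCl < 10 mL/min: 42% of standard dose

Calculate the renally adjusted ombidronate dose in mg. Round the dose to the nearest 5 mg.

CrCl = (140 − 76) × 111.8 / (72 × 2.39) × 0.85 = 7155.2 / 172.08 × 0.85 ≈ 35.3 mL/min
CrCl ≈ 35 mL/min → bracket ≥ 25 mL/min.
100% of 150 mg = 150 mg

150 mg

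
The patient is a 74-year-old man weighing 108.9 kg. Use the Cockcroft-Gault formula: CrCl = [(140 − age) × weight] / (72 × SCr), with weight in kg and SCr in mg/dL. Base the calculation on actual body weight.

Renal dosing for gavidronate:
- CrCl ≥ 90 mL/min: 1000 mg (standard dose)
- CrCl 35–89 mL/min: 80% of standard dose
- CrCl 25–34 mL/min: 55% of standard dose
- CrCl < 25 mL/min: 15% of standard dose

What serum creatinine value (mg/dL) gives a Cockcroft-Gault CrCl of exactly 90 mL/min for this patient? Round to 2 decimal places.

1.11 mg/dL

Standard dose requires CrCl ≥ 90 mL/min.
Set (140 − 74) × 108.9 / (72 × SCr) = 90
SCr = (140 − 74) × 108.9 / (72 × 90) = 1.109 mg/dL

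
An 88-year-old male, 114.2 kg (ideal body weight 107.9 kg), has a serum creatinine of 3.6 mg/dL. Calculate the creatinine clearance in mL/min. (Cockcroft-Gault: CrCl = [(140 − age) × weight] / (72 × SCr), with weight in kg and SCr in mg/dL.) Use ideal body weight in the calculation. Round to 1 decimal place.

CrCl = (140 − 88) × 107.9 / (72 × 3.6) = 5610.8 / 259.20 ≈ 21.6 mL/min

21.6 mL/min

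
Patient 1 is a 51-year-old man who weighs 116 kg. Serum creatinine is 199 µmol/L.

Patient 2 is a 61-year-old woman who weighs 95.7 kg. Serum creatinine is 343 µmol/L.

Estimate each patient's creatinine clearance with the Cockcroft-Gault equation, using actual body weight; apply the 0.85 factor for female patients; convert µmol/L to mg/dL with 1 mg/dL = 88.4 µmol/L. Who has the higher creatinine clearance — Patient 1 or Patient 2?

Patient 1: SCr = 199 / 88.4 = 2.251 mg/dL
Patient 1: CrCl = (140 − 51) × 116 / (72 × 2.251) = 10324.0 / 162.07 ≈ 63.7 mL/min
Patient 2: SCr = 343 / 88.4 = 3.88 mg/dL
Patient 2: CrCl = (140 − 61) × 95.7 / (72 × 3.88) × 0.85 = 7560.3 / 279.36 × 0.85 ≈ 23.0 mL/min
63.7 vs 23.0 mL/min → Patient 1 is higher.

Patient 1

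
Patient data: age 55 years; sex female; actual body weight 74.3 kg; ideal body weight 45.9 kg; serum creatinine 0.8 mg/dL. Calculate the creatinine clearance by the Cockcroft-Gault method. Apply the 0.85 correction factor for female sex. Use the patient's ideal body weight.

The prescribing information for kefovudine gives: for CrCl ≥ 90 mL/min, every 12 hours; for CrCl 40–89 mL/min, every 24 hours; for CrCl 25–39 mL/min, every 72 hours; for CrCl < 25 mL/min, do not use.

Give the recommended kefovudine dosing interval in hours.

every 24 hours

CrCl = (140 − 55) × 45.9 / (72 × 0.8) × 0.85 = 3901.5 / 57.60 × 0.85 ≈ 57.6 mL/min
CrCl ≈ 58 mL/min → bracket 40–89 mL/min → every 24 hours.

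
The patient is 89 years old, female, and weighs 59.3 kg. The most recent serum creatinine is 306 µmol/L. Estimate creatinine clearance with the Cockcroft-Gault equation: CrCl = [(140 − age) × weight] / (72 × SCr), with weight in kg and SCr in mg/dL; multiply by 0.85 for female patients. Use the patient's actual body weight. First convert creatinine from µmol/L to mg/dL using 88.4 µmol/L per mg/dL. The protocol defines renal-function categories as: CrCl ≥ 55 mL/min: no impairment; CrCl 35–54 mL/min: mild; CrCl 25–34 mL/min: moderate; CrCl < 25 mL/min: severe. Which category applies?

SCr = 306 / 88.4 = 3.462 mg/dL
CrCl = (140 − 89) × 59.3 / (72 × 3.462) × 0.85 = 3024.3 / 249.26 × 0.85 ≈ 10.3 mL/min
10 mL/min falls in the 'severe' range.

severe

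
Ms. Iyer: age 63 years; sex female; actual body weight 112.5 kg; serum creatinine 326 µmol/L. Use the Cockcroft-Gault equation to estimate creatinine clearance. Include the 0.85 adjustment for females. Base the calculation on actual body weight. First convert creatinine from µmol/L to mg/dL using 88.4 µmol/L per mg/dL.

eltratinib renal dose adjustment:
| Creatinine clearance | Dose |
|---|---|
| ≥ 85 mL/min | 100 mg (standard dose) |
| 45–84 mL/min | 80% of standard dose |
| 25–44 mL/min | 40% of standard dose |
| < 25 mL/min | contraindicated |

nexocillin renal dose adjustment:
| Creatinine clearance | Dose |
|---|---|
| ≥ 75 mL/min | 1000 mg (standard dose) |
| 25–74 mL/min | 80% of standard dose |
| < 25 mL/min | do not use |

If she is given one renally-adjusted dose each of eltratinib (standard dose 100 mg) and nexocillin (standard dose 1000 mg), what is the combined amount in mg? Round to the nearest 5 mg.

SCr = 326 / 88.4 = 3.688 mg/dL
CrCl = (140 − 63) × 112.5 / (72 × 3.688) × 0.85 = 8662.5 / 265.54 × 0.85 ≈ 27.7 mL/min
CrCl ≈ 28 mL/min.
eltratinib: 25–44 mL/min → 40% of 100 mg = 40 mg.
nexocillin: 25–74 mL/min → 80% of 1000 mg = 800 mg.
Total = 40 + 800 = 840 mg.

840 mg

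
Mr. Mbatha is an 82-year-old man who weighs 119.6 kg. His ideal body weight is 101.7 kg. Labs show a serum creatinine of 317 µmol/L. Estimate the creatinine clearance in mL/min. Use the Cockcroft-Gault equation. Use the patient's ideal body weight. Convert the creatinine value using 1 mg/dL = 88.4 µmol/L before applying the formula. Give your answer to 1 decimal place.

SCr = 317 / 88.4 = 3.586 mg/dL
CrCl = (140 − 82) × 101.7 / (72 × 3.586) = 5898.6 / 258.19 ≈ 22.8 mL/min

22.8 mL/min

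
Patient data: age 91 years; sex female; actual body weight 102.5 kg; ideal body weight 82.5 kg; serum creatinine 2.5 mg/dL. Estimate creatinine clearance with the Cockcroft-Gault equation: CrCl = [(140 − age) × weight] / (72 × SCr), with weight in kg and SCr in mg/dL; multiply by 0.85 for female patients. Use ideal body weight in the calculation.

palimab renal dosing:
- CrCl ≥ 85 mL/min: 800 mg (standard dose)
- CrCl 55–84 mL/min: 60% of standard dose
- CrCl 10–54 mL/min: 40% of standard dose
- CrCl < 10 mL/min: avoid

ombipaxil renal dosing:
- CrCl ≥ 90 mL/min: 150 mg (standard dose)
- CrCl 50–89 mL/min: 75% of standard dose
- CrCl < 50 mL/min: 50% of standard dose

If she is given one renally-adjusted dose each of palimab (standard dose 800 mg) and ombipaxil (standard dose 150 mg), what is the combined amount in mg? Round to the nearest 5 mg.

395 mg

CrCl = (140 − 91) × 82.5 / (72 × 2.5) × 0.85 = 4042.5 / 180.00 × 0.85 ≈ 19.1 mL/min
CrCl ≈ 19 mL/min.
palimab: 10–54 mL/min → 40% of 800 mg = 320 mg.
ombipaxil: < 50 mL/min → 50% of 150 mg = 75 mg.
Total = 320 + 75 = 395 mg.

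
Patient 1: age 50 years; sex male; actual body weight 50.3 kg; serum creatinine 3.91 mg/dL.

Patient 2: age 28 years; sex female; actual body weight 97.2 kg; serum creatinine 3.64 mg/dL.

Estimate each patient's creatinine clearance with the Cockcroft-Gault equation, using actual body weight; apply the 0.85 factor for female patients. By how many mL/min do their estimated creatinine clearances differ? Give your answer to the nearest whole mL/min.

19 mL/min

Patient 1: CrCl = (140 − 50) × 50.3 / (72 × 3.91) = 4527.0 / 281.52 ≈ 16.1 mL/min
Patient 2: CrCl = (140 − 28) × 97.2 / (72 × 3.64) × 0.85 = 10886.4 / 262.08 × 0.85 ≈ 35.3 mL/min
|16.1 − 35.3| = 19.2 mL/min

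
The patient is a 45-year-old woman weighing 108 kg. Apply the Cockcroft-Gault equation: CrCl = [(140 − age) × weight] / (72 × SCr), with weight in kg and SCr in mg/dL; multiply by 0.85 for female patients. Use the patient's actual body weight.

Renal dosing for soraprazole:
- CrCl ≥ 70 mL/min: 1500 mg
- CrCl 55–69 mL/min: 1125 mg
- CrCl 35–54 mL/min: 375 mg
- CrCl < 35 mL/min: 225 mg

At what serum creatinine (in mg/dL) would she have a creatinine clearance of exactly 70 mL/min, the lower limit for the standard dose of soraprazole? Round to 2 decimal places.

1.73 mg/dL

Standard dose requires CrCl ≥ 70 mL/min.
Set (140 − 45) × 108 × 0.85 / (72 × SCr) = 70
SCr = (140 − 45) × 108 × 0.85 / (72 × 70) = 1.730 mg/dL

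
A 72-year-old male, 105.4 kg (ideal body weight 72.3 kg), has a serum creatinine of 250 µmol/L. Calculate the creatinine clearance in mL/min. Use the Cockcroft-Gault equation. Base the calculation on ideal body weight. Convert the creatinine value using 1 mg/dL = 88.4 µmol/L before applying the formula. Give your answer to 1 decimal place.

24.1 mL/min

SCr = 250 / 88.4 = 2.828 mg/dL
CrCl = (140 − 72) × 72.3 / (72 × 2.828) = 4916.4 / 203.62 ≈ 24.1 mL/min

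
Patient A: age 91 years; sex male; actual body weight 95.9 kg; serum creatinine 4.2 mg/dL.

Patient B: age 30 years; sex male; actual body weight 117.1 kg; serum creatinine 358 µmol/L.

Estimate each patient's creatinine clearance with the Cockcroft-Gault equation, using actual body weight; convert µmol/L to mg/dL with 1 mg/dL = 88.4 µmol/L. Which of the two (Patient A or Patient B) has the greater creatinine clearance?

Patient B

Patient A: CrCl = (140 − 91) × 95.9 / (72 × 4.2) = 4699.1 / 302.40 ≈ 15.5 mL/min
Patient B: SCr = 358 / 88.4 = 4.05 mg/dL
Patient B: CrCl = (140 − 30) × 117.1 / (72 × 4.05) = 12881.0 / 291.60 ≈ 44.2 mL/min
15.5 vs 44.2 mL/min → Patient B is higher.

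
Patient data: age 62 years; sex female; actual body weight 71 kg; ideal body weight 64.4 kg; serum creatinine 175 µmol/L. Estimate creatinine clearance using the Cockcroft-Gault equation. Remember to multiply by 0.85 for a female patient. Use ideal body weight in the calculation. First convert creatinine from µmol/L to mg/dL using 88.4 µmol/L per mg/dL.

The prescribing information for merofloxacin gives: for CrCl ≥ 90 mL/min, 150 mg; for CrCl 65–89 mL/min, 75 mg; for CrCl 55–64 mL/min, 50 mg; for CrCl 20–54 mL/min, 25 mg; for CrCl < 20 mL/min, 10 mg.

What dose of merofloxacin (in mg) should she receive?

25 mg

SCr = 175 / 88.4 = 1.98 mg/dL
CrCl = (140 − 62) × 64.4 / (72 × 1.98) × 0.85 = 5023.2 / 142.56 × 0.85 ≈ 30.0 mL/min
CrCl ≈ 30 mL/min → bracket 20–54 mL/min.
Dose for this bracket: 25 mg.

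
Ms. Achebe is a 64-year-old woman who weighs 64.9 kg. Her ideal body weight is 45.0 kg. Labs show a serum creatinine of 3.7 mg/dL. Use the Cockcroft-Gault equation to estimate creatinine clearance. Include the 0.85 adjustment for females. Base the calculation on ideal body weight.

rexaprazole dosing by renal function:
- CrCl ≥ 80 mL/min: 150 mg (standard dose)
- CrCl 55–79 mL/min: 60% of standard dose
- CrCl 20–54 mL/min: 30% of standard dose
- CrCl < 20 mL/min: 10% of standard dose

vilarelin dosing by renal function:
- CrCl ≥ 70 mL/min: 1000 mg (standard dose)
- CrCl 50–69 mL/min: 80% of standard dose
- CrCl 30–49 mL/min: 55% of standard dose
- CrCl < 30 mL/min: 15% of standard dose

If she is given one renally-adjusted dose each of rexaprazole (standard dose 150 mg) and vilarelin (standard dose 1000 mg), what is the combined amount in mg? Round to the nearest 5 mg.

165 mg

CrCl = (140 − 64) × 45 / (72 × 3.7) × 0.85 = 3420.0 / 266.40 × 0.85 ≈ 10.9 mL/min
CrCl ≈ 11 mL/min.
rexaprazole: < 20 mL/min → 10% of 150 mg = 15 mg.
vilarelin: < 30 mL/min → 15% of 1000 mg = 150 mg.
Total = 15 + 150 = 165 mg.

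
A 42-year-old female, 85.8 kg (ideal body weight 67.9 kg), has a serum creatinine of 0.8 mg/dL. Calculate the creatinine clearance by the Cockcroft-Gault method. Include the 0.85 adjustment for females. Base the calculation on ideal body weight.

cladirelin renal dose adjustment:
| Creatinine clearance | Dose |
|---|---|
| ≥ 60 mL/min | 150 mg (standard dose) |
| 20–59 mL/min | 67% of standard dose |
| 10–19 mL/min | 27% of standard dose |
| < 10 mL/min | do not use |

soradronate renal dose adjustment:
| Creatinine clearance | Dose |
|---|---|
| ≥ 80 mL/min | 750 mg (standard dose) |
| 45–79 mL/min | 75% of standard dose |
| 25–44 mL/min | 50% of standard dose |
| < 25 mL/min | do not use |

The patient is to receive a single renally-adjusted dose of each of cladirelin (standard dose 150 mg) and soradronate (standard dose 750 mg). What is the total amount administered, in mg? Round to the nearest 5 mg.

CrCl = (140 − 42) × 67.9 / (72 × 0.8) × 0.85 = 6654.2 / 57.60 × 0.85 ≈ 98.2 mL/min
CrCl ≈ 98 mL/min.
cladirelin: ≥ 60 mL/min → 100% of 150 mg = 150 mg.
soradronate: ≥ 80 mL/min → 100% of 750 mg = 750 mg.
Total = 150 + 750 = 900 mg.

900 mg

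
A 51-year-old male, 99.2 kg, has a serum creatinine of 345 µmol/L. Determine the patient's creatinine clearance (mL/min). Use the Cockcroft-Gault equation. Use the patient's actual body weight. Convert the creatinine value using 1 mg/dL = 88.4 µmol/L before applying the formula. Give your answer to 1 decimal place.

31.4 mL/min

SCr = 345 / 88.4 = 3.903 mg/dL
CrCl = (140 − 51) × 99.2 / (72 × 3.903) = 8828.8 / 281.02 ≈ 31.4 mL/min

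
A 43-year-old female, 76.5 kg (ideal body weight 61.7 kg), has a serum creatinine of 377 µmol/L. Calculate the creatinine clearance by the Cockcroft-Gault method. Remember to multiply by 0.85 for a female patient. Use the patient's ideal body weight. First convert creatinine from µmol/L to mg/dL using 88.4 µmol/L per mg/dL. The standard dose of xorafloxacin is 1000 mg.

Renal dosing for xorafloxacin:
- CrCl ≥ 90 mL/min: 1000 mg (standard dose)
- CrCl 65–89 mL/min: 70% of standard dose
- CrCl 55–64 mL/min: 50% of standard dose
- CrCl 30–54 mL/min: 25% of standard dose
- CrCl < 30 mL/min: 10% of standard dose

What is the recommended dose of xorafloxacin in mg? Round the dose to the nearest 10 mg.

100 mg

SCr = 377 / 88.4 = 4.265 mg/dL
CrCl = (140 − 43) × 61.7 / (72 × 4.265) × 0.85 = 5984.9 / 307.08 × 0.85 ≈ 16.6 mL/min
CrCl ≈ 17 mL/min → bracket < 30 mL/min.
10% of 1000 mg = 100 mg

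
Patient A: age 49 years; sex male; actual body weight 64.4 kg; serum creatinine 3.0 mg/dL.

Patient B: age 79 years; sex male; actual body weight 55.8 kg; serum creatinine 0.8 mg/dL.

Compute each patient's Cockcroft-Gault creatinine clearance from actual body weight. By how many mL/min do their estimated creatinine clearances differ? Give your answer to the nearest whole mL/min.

Patient A: CrCl = (140 − 49) × 64.4 / (72 × 3) = 5860.4 / 216.00 ≈ 27.1 mL/min
Patient B: CrCl = (140 − 79) × 55.8 / (72 × 0.8) = 3403.8 / 57.60 ≈ 59.1 mL/min
|27.1 − 59.1| = 32.0 mL/min

32 mL/min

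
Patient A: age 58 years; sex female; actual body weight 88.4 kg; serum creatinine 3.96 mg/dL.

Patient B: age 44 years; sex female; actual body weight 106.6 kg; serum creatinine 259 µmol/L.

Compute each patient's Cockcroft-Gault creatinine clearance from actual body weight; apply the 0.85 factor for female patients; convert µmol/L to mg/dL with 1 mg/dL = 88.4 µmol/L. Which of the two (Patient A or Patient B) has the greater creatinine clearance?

Patient B

Patient A: CrCl = (140 − 58) × 88.4 / (72 × 3.96) × 0.85 = 7248.8 / 285.12 × 0.85 ≈ 21.6 mL/min
Patient B: SCr = 259 / 88.4 = 2.93 mg/dL
Patient B: CrCl = (140 − 44) × 106.6 / (72 × 2.93) × 0.85 = 10233.6 / 210.96 × 0.85 ≈ 41.2 mL/min
21.6 vs 41.2 mL/min → Patient B is higher.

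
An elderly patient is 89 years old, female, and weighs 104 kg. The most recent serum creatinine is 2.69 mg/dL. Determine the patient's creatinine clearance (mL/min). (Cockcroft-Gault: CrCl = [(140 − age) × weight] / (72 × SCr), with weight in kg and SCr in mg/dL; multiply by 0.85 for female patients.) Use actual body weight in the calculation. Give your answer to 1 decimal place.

23.3 mL/min

CrCl = (140 − 89) × 104 / (72 × 2.69) × 0.85 = 5304.0 / 193.68 × 0.85 ≈ 23.3 mL/min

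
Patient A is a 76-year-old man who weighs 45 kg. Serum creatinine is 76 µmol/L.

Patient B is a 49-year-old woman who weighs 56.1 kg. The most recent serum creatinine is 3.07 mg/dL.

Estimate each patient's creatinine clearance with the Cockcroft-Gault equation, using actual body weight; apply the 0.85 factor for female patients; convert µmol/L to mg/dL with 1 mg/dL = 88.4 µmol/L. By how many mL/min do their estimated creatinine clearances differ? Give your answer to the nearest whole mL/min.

Patient A: SCr = 76 / 88.4 = 0.86 mg/dL
Patient A: CrCl = (140 − 76) × 45 / (72 × 0.86) = 2880.0 / 61.92 ≈ 46.5 mL/min
Patient B: CrCl = (140 − 49) × 56.1 / (72 × 3.07) × 0.85 = 5105.1 / 221.04 × 0.85 ≈ 19.6 mL/min
|46.5 − 19.6| = 26.9 mL/min

27 mL/min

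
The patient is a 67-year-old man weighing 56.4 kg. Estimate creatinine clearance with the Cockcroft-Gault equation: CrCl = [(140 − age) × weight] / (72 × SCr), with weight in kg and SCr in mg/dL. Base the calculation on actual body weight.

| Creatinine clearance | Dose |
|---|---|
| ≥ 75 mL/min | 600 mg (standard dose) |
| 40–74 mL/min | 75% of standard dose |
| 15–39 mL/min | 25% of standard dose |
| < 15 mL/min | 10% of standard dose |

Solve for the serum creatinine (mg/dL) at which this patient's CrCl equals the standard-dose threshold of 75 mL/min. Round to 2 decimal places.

0.76 mg/dL

Standard dose requires CrCl ≥ 75 mL/min.
Set (140 − 67) × 56.4 / (72 × SCr) = 75
SCr = (140 − 67) × 56.4 / (72 × 75) = 0.762 mg/dL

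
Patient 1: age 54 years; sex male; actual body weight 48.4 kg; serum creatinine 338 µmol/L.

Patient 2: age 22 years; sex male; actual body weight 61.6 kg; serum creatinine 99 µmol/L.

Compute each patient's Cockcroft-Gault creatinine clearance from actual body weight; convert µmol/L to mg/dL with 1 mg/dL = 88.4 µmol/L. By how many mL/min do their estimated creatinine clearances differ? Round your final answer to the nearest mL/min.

75 mL/min

Patient 1: SCr = 338 / 88.4 = 3.824 mg/dL
Patient 1: CrCl = (140 − 54) × 48.4 / (72 × 3.824) = 4162.4 / 275.33 ≈ 15.1 mL/min
Patient 2: SCr = 99 / 88.4 = 1.12 mg/dL
Patient 2: CrCl = (140 − 22) × 61.6 / (72 × 1.12) = 7268.8 / 80.64 ≈ 90.1 mL/min
|15.1 − 90.1| = 75.0 mL/min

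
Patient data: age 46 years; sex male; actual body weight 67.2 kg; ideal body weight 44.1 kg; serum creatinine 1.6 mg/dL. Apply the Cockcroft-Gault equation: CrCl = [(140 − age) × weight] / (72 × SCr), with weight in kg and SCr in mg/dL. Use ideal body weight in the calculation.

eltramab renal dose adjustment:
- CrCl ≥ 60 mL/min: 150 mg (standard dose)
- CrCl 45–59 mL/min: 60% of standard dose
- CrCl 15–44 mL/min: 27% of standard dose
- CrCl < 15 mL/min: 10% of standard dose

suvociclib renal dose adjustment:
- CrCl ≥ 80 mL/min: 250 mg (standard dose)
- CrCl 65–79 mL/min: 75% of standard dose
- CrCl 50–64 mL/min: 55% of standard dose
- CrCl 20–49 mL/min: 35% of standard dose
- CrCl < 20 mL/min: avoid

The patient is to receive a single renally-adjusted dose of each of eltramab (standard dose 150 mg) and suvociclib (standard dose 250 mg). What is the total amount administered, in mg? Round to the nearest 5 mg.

130 mg

CrCl = (140 − 46) × 44.1 / (72 × 1.6) = 4145.4 / 115.20 ≈ 36.0 mL/min
CrCl ≈ 36 mL/min.
eltramab: 15–44 mL/min → 27% of 150 mg = 40.5 mg.
suvociclib: 20–49 mL/min → 35% of 250 mg = 87.5 mg.
Total = 40.5 + 87.5 = 128 mg.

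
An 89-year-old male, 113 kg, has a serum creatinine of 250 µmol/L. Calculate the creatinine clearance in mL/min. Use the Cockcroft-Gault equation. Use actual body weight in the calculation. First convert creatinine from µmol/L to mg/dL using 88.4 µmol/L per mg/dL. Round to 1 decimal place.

28.3 mL/min

SCr = 250 / 88.4 = 2.828 mg/dL
CrCl = (140 − 89) × 113 / (72 × 2.828) = 5763.0 / 203.62 ≈ 28.3 mL/min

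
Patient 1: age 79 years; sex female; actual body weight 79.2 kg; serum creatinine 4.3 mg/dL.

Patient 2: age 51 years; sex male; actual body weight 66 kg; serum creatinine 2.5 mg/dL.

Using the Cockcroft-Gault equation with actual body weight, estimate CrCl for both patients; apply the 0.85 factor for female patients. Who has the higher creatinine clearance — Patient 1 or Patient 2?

Patient 2

Patient 1: CrCl = (140 − 79) × 79.2 / (72 × 4.3) × 0.85 = 4831.2 / 309.60 × 0.85 ≈ 13.3 mL/min
Patient 2: CrCl = (140 − 51) × 66 / (72 × 2.5) = 5874.0 / 180.00 ≈ 32.6 mL/min
13.3 vs 32.6 mL/min → Patient 2 is higher.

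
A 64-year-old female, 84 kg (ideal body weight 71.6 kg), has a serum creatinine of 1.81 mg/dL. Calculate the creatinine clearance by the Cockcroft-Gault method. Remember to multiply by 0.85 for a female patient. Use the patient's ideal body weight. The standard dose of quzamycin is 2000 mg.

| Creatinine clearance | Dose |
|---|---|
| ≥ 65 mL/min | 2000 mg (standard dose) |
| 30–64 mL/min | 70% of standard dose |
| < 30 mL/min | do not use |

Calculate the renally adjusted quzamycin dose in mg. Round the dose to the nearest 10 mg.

CrCl = (140 − 64) × 71.6 / (72 × 1.81) × 0.85 = 5441.6 / 130.32 × 0.85 ≈ 35.5 mL/min
CrCl ≈ 35 mL/min → bracket 30–64 mL/min.
70% of 2000 mg = 1400 mg

1400 mg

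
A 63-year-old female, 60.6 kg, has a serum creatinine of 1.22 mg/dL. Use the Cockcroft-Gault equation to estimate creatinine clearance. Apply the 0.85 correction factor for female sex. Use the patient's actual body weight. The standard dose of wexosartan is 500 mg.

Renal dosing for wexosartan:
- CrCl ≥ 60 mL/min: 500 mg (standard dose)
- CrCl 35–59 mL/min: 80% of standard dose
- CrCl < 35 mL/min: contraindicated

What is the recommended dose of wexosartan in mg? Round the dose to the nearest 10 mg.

400 mg

CrCl = (140 − 63) × 60.6 / (72 × 1.22) × 0.85 = 4666.2 / 87.84 × 0.85 ≈ 45.2 mL/min
CrCl ≈ 45 mL/min → bracket 35–59 mL/min.
80% of 500 mg = 400 mg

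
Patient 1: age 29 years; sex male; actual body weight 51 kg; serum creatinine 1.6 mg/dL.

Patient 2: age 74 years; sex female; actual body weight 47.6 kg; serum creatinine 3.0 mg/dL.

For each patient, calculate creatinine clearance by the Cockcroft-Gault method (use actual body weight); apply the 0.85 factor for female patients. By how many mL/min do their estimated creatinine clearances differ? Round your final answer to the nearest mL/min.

Patient 1: CrCl = (140 − 29) × 51 / (72 × 1.6) = 5661.0 / 115.20 ≈ 49.1 mL/min
Patient 2: CrCl = (140 − 74) × 47.6 / (72 × 3) × 0.85 = 3141.6 / 216.00 × 0.85 ≈ 12.4 mL/min
|49.1 − 12.4| = 36.7 mL/min

37 mL/min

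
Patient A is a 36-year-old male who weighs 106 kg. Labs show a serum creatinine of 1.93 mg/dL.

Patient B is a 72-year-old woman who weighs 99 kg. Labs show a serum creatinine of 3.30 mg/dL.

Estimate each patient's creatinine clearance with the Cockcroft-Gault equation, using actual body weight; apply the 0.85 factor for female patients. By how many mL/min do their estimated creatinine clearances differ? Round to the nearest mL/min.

55 mL/min

Patient A: CrCl = (140 − 36) × 106 / (72 × 1.93) = 11024.0 / 138.96 ≈ 79.3 mL/min
Patient B: CrCl = (140 − 72) × 99 / (72 × 3.3) × 0.85 = 6732.0 / 237.60 × 0.85 ≈ 24.1 mL/min
|79.3 − 24.1| = 55.2 mL/min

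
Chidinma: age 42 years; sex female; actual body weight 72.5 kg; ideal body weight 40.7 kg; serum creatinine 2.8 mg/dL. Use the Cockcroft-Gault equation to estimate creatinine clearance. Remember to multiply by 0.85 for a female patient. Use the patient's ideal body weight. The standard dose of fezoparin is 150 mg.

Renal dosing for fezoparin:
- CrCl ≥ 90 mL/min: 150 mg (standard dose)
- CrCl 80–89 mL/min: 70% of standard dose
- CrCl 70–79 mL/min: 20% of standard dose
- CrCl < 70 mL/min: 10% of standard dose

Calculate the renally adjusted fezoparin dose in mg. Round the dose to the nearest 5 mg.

CrCl = (140 − 42) × 40.7 / (72 × 2.8) × 0.85 = 3988.6 / 201.60 × 0.85 ≈ 16.8 mL/min
CrCl ≈ 17 mL/min → bracket < 70 mL/min.
10% of 150 mg = 15 mg

15 mg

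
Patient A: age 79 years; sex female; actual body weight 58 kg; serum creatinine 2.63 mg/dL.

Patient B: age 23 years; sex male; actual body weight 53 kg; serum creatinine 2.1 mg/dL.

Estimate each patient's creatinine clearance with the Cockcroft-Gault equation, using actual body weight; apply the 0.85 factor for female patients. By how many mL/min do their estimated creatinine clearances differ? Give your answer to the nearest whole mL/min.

25 mL/min

Patient A: CrCl = (140 − 79) × 58 / (72 × 2.63) × 0.85 = 3538.0 / 189.36 × 0.85 ≈ 15.9 mL/min
Patient B: CrCl = (140 − 23) × 53 / (72 × 2.1) = 6201.0 / 151.20 ≈ 41.0 mL/min
|15.9 − 41.0| = 25.1 mL/min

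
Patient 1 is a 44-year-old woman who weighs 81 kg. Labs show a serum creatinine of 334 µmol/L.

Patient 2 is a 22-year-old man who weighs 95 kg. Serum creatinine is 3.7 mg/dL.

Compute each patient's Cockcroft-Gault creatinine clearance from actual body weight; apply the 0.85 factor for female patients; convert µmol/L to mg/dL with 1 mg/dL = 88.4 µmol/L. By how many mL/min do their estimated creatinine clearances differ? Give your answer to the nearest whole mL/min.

Patient 1: SCr = 334 / 88.4 = 3.778 mg/dL
Patient 1: CrCl = (140 − 44) × 81 / (72 × 3.778) × 0.85 = 7776.0 / 272.02 × 0.85 ≈ 24.3 mL/min
Patient 2: CrCl = (140 − 22) × 95 / (72 × 3.7) = 11210.0 / 266.40 ≈ 42.1 mL/min
|24.3 − 42.1| = 17.8 mL/min

18 mL/min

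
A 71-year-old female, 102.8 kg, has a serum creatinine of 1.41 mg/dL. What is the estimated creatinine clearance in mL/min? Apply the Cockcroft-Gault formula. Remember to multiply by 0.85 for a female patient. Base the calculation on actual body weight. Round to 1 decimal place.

CrCl = (140 − 71) × 102.8 / (72 × 1.41) × 0.85 = 7093.2 / 101.52 × 0.85 ≈ 59.4 mL/min

59.4 mL/min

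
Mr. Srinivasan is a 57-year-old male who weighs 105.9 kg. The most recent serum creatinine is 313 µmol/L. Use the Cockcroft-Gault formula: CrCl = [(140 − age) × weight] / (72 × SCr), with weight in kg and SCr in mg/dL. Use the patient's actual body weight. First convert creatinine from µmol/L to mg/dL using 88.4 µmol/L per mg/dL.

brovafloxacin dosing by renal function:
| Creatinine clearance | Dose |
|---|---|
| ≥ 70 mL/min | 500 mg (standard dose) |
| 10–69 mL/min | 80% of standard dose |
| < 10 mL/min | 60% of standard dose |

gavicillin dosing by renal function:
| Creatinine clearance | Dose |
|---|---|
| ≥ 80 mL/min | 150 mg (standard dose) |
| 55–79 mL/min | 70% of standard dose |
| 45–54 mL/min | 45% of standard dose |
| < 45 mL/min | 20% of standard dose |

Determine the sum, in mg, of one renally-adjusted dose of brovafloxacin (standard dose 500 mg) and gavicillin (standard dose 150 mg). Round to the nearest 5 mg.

430 mg

SCr = 313 / 88.4 = 3.541 mg/dL
CrCl = (140 − 57) × 105.9 / (72 × 3.541) = 8789.7 / 254.95 ≈ 34.5 mL/min
CrCl ≈ 34 mL/min.
brovafloxacin: 10–69 mL/min → 80% of 500 mg = 400 mg.
gavicillin: < 45 mL/min → 20% of 150 mg = 30 mg.
Total = 400 + 30 = 430 mg.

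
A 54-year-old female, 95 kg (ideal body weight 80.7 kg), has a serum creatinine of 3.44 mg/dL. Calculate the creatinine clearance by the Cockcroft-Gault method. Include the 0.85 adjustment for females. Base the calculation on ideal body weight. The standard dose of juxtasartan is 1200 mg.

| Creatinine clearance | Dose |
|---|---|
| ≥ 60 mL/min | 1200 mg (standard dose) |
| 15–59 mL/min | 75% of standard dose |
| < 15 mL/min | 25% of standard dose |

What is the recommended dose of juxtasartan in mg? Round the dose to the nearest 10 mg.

900 mg

CrCl = (140 − 54) × 80.7 / (72 × 3.44) × 0.85 = 6940.2 / 247.68 × 0.85 ≈ 23.8 mL/min
CrCl ≈ 24 mL/min → bracket 15–59 mL/min.
75% of 1200 mg = 900 mg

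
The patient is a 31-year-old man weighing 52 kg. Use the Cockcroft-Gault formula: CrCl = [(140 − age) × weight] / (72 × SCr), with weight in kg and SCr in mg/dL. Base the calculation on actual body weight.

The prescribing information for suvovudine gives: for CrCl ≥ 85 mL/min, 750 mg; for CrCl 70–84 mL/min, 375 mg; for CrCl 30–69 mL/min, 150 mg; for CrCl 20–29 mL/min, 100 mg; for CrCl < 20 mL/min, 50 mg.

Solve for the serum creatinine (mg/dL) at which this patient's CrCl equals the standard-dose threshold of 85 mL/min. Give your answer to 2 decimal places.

0.93 mg/dL

Standard dose requires CrCl ≥ 85 mL/min.
Set (140 − 31) × 52 / (72 × SCr) = 85
SCr = (140 − 31) × 52 / (72 × 85) = 0.926 mg/dL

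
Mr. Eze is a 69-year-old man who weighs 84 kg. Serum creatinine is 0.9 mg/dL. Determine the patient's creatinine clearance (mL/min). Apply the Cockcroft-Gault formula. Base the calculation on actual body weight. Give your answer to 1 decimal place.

92.0 mL/min

CrCl = (140 − 69) × 84 / (72 × 0.9) = 5964.0 / 64.80 ≈ 92.0 mL/min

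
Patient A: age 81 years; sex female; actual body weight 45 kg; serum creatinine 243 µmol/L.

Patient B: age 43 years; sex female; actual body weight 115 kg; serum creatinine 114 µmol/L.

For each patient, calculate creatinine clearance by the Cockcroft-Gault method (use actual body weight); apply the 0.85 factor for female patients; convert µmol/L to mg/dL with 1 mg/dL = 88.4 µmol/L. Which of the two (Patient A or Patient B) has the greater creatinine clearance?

Patient A: SCr = 243 / 88.4 = 2.749 mg/dL
Patient A: CrCl = (140 − 81) × 45 / (72 × 2.749) × 0.85 = 2655.0 / 197.93 × 0.85 ≈ 11.4 mL/min
Patient B: SCr = 114 / 88.4 = 1.29 mg/dL
Patient B: CrCl = (140 − 43) × 115 / (72 × 1.29) × 0.85 = 11155.0 / 92.88 × 0.85 ≈ 102.1 mL/min
11.4 vs 102.1 mL/min → Patient B is higher.

Patient B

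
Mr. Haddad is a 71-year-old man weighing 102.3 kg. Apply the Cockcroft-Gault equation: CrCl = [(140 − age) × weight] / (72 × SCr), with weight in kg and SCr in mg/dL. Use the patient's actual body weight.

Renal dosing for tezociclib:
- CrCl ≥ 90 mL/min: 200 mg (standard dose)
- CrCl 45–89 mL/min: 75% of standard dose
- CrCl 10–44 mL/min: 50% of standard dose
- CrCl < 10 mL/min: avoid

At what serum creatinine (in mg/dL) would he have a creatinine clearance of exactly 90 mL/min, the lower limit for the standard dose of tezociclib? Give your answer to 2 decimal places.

1.09 mg/dL

Standard dose requires CrCl ≥ 90 mL/min.
Set (140 − 71) × 102.3 / (72 × SCr) = 90
SCr = (140 − 71) × 102.3 / (72 × 90) = 1.089 mg/dL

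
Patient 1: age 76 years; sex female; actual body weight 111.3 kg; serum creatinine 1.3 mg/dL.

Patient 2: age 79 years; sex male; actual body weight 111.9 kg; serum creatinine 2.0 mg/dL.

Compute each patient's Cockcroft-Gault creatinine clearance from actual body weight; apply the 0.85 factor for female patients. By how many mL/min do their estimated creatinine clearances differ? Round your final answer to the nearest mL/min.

17 mL/min

Patient 1: CrCl = (140 − 76) × 111.3 / (72 × 1.3) × 0.85 = 7123.2 / 93.60 × 0.85 ≈ 64.7 mL/min
Patient 2: CrCl = (140 − 79) × 111.9 / (72 × 2) = 6825.9 / 144.00 ≈ 47.4 mL/min
|64.7 − 47.4| = 17.3 mL/min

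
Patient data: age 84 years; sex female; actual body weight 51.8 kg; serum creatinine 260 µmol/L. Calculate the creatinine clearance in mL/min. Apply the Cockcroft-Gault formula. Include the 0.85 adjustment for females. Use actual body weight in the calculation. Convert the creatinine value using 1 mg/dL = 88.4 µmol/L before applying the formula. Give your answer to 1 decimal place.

SCr = 260 / 88.4 = 2.941 mg/dL
CrCl = (140 − 84) × 51.8 / (72 × 2.941) × 0.85 = 2900.8 / 211.75 × 0.85 ≈ 11.6 mL/min

11.6 mL/min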